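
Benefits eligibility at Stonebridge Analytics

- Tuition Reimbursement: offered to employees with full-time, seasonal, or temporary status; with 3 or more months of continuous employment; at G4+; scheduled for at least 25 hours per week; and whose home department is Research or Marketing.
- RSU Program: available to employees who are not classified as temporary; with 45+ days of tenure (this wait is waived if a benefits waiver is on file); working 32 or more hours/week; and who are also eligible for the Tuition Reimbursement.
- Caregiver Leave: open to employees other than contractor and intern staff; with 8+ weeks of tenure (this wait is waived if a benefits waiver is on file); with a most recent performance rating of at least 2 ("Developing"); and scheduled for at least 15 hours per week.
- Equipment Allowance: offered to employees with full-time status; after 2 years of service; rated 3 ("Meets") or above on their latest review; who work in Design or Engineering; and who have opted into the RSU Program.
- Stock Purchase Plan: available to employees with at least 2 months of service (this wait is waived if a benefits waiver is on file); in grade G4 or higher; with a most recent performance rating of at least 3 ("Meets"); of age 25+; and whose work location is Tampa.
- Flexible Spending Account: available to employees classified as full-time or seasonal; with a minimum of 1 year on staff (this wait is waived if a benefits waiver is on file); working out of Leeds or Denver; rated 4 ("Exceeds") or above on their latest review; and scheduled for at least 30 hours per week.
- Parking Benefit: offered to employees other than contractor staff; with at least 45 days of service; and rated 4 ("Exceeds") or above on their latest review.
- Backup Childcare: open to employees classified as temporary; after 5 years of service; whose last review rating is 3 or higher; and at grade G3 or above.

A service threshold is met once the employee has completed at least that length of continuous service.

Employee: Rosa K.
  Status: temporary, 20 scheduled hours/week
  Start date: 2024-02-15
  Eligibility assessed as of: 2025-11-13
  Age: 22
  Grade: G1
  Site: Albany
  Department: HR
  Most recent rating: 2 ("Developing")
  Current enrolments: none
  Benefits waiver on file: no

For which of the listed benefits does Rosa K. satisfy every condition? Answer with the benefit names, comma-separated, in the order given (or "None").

Service from 2024-02-15 to 2025-11-13: 637 days.
Tuition Reimbursement — status temporary ✓; service 637 days ≥ 3 months (≈90 days) ✓; grade G1 < G4 ✗ → not eligible.
RSU Program — status temporary ✗ (excluded) → not eligible.
Caregiver Leave — status temporary ✓ (not excluded); no waiver, service 637 days ≥ 8 weeks (≈56 days) ✓; rating 2 ≥ 2 ✓; 20 hrs/wk ≥ 15 ✓ → eligible.
Equipment Allowance — status temporary ✗ (requires full-time) → not eligible.
Stock Purchase Plan — no waiver, service 637 days ≥ 2 months (≈60 days) ✓; grade G1 < G4 ✗ → not eligible.
Flexible Spending Account — status temporary ✗ (requires full-time or seasonal) → not eligible.
Parking Benefit — status temporary ✓ (not excluded); service 637 days ≥ 45 days ✓; rating 2 < 4 ✗ → not eligible.
Backup Childcare — status temporary ✓; service 637 days < 5 years (≈1825 days) ✗ → not eligible.

Caregiver Leave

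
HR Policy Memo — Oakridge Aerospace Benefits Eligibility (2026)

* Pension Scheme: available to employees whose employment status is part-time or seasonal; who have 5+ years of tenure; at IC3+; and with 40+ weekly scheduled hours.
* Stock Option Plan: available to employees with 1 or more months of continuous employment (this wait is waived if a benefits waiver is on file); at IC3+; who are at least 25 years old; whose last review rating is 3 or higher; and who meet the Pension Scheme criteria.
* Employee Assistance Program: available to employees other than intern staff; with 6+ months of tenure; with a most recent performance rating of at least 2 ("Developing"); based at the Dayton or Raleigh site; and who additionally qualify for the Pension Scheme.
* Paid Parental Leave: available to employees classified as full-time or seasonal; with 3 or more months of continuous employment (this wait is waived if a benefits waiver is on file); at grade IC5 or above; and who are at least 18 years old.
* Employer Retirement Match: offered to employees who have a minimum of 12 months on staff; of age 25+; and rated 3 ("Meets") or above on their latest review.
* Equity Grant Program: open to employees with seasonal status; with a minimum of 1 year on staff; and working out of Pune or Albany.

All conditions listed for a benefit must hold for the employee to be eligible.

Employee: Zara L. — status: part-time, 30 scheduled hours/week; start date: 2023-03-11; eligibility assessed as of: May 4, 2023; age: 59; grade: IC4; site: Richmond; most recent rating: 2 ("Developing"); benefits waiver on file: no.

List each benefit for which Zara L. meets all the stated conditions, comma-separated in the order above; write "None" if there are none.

None

Service from 2023-03-11 to May 4, 2023: 54 days.
Pension Scheme — status part-time ✓; service 54 days < 5 years (≈1825 days) ✗ → not eligible.
Stock Option Plan — no waiver, service 54 days ≥ 1 month (≈30 days) ✓; grade IC4 ≥ IC3 ✓; age 59 ≥ 25 ✓; rating 2 < 3 ✗ → not eligible.
Employee Assistance Program — status part-time ✓ (not excluded); service 54 days < 6 months (≈180 days) ✗ → not eligible.
Paid Parental Leave — status part-time ✗ (requires full-time or seasonal) → not eligible.
Employer Retirement Match — service 54 days < 12 months (≈360 days) ✗ → not eligible.
Equity Grant Program — status part-time ✗ (requires seasonal) → not eligible.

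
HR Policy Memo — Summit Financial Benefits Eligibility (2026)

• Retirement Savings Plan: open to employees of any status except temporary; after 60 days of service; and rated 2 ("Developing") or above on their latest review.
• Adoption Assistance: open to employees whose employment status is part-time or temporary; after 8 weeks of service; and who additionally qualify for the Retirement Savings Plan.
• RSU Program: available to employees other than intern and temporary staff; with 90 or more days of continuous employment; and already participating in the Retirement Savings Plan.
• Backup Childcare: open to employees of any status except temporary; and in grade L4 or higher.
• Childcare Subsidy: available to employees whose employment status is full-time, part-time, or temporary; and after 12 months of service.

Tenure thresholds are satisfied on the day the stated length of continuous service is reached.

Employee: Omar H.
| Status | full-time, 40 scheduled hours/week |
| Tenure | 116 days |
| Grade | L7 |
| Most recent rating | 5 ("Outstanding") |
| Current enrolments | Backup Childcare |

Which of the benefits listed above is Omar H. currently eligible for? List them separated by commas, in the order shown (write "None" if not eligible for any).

Retirement Savings Plan, Backup Childcare

Retirement Savings Plan — status full-time ✓ (not excluded); service 116 days ≥ 60 days ✓; rating 5 ≥ 2 ✓ → eligible.
Adoption Assistance — status full-time ✗ (requires part-time or temporary) → not eligible.
RSU Program — status full-time ✓ (not excluded); service 116 days ≥ 90 days ✓; not enrolled in Retirement Savings Plan ✗ → not eligible.
Backup Childcare — status full-time ✓ (not excluded); grade L7 ≥ L4 ✓ → eligible.
Childcare Subsidy — status full-time ✓; service 116 days < 12 months (≈360 days) ✗ → not eligible.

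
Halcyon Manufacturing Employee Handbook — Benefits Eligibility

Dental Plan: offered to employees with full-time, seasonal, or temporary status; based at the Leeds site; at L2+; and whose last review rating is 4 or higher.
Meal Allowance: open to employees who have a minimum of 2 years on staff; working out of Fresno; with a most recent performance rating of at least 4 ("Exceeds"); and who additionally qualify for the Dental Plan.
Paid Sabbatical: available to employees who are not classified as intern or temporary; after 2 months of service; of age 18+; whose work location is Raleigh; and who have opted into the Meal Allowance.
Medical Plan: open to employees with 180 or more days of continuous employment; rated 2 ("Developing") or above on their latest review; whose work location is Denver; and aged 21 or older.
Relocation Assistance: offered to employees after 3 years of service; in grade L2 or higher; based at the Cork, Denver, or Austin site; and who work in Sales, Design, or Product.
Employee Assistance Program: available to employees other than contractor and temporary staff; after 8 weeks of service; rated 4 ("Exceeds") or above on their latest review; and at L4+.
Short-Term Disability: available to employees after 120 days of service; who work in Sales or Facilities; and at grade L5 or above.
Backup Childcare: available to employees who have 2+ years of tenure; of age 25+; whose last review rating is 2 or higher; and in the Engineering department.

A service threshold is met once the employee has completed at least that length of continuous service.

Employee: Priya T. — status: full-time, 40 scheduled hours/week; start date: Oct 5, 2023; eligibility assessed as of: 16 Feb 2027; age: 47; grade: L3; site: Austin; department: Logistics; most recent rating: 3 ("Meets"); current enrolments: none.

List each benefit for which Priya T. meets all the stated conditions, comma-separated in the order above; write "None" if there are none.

None

Service from Oct 5, 2023 to 16 Feb 2027: 1230 days.
Dental Plan — status full-time ✓; site Austin ✗ (not Leeds) → not eligible.
Meal Allowance — service 1230 days ≥ 2 years (≈730 days) ✓; site Austin ✗ (not Fresno) → not eligible.
Paid Sabbatical — status full-time ✓ (not excluded); service 1230 days ≥ 2 months (≈60 days) ✓; age 47 ≥ 18 ✓; site Austin ✗ (not Raleigh) → not eligible.
Medical Plan — service 1230 days ≥ 180 days ✓; rating 3 ≥ 2 ✓; site Austin ✗ (not Denver) → not eligible.
Relocation Assistance — service 1230 days ≥ 3 years (≈1095 days) ✓; grade L3 ≥ L2 ✓; site Austin ✓; dept Logistics ✗ → not eligible.
Employee Assistance Program — status full-time ✓ (not excluded); service 1230 days ≥ 8 weeks (≈56 days) ✓; rating 3 < 4 ✗ → not eligible.
Short-Term Disability — service 1230 days ≥ 120 days ✓; dept Logistics ✗ → not eligible.
Backup Childcare — service 1230 days ≥ 2 years (≈730 days) ✓; age 47 ≥ 25 ✓; rating 3 ≥ 2 ✓; dept Logistics ✗ → not eligible.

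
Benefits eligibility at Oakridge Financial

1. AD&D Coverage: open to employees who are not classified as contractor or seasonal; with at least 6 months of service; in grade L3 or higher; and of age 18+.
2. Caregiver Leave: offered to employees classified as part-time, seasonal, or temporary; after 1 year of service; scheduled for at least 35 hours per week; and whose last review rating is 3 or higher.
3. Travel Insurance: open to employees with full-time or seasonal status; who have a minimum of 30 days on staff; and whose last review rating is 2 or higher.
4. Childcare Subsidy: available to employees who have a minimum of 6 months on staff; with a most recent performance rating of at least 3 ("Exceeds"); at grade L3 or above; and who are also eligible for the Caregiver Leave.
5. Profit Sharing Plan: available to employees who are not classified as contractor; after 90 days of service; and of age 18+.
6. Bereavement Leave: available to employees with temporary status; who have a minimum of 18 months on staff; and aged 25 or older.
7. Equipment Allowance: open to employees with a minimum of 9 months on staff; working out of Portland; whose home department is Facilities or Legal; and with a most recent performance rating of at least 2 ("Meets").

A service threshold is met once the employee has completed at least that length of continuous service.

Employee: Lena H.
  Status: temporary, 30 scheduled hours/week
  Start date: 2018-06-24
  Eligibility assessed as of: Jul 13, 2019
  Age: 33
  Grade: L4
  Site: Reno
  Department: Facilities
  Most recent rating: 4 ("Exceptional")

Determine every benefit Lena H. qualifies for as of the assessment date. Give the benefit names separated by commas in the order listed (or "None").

Service from 2018-06-24 to Jul 13, 2019: 384 days.
AD&D Coverage — status temporary ✓ (not excluded); service 384 days ≥ 6 months (≈180 days) ✓; grade L4 ≥ L3 ✓; age 33 ≥ 18 ✓ → eligible.
Caregiver Leave — status temporary ✓; service 384 days ≥ 1 year (≈365 days) ✓; 30 hrs/wk < 35 ✗ → not eligible.
Travel Insurance — status temporary ✗ (requires full-time or seasonal) → not eligible.
Childcare Subsidy — service 384 days ≥ 6 months (≈180 days) ✓; rating 4 ≥ 3 ✓; grade L4 ≥ L3 ✓; not eligible for Caregiver Leave ✗ → not eligible.
Profit Sharing Plan — status temporary ✓ (not excluded); service 384 days ≥ 90 days ✓; age 33 ≥ 18 ✓ → eligible.
Bereavement Leave — status temporary ✓; service 384 days < 18 months (≈540 days) ✗ → not eligible.
Equipment Allowance — service 384 days ≥ 9 months (≈270 days) ✓; site Reno ✗ (not Portland) → not eligible.

AD&D Coverage, Profit Sharing Plan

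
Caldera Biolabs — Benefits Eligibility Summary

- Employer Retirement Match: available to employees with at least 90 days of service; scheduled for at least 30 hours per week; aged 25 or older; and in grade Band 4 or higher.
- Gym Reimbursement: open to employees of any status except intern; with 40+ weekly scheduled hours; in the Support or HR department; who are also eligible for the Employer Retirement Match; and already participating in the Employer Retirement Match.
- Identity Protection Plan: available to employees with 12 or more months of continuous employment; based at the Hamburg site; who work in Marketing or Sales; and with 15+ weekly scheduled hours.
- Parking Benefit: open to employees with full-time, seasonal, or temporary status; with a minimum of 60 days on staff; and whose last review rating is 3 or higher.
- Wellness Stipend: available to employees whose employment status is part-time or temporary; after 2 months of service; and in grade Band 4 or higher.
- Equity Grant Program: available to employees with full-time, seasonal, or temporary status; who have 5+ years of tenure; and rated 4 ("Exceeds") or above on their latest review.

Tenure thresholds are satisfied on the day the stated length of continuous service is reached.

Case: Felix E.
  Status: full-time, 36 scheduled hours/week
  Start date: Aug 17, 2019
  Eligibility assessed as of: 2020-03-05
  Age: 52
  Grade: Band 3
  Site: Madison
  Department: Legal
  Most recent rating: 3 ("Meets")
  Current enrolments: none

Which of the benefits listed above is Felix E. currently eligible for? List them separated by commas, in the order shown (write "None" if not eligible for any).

Parking Benefit

Service from Aug 17, 2019 to 2020-03-05: 201 days.
Employer Retirement Match — service 201 days ≥ 90 days ✓; 36 hrs/wk ≥ 30 ✓; age 52 ≥ 25 ✓; grade Band 3 < Band 4 ✗ → not eligible.
Gym Reimbursement — status full-time ✓ (not excluded); 36 hrs/wk < 40 ✗ → not eligible.
Identity Protection Plan — service 201 days < 12 months (≈360 days) ✗ → not eligible.
Parking Benefit — status full-time ✓; service 201 days ≥ 60 days ✓; rating 3 ≥ 3 ✓ → eligible.
Wellness Stipend — status full-time ✗ (requires part-time or temporary) → not eligible.
Equity Grant Program — status full-time ✓; service 201 days < 5 years (≈1825 days) ✗ → not eligible.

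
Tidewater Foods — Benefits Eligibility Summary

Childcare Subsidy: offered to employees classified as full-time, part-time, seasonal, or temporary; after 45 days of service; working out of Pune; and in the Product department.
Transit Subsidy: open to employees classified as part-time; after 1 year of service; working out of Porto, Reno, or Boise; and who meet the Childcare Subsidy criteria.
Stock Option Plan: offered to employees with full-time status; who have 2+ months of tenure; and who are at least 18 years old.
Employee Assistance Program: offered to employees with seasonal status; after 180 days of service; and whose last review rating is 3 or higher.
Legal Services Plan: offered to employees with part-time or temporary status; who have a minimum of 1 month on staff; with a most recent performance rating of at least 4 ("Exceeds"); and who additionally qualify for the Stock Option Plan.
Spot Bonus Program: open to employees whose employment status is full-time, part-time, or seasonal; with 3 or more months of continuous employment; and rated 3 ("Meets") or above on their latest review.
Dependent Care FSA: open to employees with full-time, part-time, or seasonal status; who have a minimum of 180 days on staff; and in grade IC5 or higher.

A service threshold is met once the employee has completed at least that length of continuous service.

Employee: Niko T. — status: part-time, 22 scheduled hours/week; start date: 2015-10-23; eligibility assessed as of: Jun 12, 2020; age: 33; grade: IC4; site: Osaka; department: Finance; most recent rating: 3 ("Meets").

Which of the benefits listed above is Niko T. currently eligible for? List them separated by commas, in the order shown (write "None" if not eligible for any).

Service from 2015-10-23 to Jun 12, 2020: 1694 days.
Childcare Subsidy — status part-time ✓; service 1694 days ≥ 45 days ✓; site Osaka ✗ (not Pune) → not eligible.
Transit Subsidy — status part-time ✓; service 1694 days ≥ 1 year (≈365 days) ✓; site Osaka ✗ (not Porto, Reno, or Boise) → not eligible.
Stock Option Plan — status part-time ✗ (requires full-time) → not eligible.
Employee Assistance Program — status part-time ✗ (requires seasonal) → not eligible.
Legal Services Plan — status part-time ✓; service 1694 days ≥ 1 month (≈30 days) ✓; rating 3 < 4 ✗ → not eligible.
Spot Bonus Program — status part-time ✓; service 1694 days ≥ 3 months (≈90 days) ✓; rating 3 ≥ 3 ✓ → eligible.
Dependent Care FSA — status part-time ✓; service 1694 days ≥ 180 days ✓; grade IC4 < IC5 ✗ → not eligible.

Spot Bonus Program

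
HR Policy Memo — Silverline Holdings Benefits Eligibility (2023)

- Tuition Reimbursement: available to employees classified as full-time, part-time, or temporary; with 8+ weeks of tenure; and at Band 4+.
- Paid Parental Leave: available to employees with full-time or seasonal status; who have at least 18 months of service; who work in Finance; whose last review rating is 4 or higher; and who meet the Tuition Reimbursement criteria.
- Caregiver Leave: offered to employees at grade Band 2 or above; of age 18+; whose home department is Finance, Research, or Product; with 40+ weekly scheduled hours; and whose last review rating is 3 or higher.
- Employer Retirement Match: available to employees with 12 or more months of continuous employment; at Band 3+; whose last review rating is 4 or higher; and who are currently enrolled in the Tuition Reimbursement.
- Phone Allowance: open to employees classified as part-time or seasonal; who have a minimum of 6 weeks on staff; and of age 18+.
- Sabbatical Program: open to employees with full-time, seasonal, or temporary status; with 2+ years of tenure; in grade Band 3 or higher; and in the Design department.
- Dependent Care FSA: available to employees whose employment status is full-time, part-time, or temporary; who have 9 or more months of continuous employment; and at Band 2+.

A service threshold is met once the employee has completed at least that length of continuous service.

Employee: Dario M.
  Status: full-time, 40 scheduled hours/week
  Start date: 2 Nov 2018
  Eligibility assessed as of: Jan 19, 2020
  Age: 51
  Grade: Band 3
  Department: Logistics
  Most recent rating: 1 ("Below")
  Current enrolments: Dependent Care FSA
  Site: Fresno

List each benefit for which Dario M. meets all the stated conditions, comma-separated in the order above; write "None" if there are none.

Dependent Care FSA

Service from 2 Nov 2018 to Jan 19, 2020: 443 days.
Tuition Reimbursement — status full-time ✓; service 443 days ≥ 8 weeks (≈56 days) ✓; grade Band 3 < Band 4 ✗ → not eligible.
Paid Parental Leave — status full-time ✓; service 443 days < 18 months (≈540 days) ✗ → not eligible.
Caregiver Leave — grade Band 3 ≥ Band 2 ✓; age 51 ≥ 18 ✓; dept Logistics ✗ → not eligible.
Employer Retirement Match — service 443 days ≥ 12 months (≈360 days) ✓; grade Band 3 ≥ Band 3 ✓; rating 1 < 4 ✗ → not eligible.
Phone Allowance — status full-time ✗ (requires part-time or seasonal) → not eligible.
Sabbatical Program — status full-time ✓; service 443 days < 2 years (≈730 days) ✗ → not eligible.
Dependent Care FSA — status full-time ✓; service 443 days ≥ 9 months (≈270 days) ✓; grade Band 3 ≥ Band 2 ✓ → eligible.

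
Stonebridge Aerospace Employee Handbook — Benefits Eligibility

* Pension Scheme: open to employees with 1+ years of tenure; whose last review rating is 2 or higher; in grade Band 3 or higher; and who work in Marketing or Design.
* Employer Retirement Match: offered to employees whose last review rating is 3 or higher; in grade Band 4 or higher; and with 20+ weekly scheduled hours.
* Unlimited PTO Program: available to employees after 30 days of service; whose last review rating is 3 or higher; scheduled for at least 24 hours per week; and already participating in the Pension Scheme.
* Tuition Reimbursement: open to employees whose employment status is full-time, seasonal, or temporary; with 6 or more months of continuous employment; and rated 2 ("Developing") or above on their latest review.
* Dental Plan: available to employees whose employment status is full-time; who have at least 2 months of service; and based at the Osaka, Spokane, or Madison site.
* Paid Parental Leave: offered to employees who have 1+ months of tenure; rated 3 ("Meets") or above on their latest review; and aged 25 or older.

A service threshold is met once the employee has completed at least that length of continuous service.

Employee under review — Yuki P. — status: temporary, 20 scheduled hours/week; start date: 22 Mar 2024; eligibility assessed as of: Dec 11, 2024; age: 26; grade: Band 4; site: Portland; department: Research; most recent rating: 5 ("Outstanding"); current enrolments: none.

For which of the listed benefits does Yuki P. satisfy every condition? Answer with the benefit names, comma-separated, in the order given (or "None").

Employer Retirement Match, Tuition Reimbursement, Paid Parental Leave

Service from 22 Mar 2024 to Dec 11, 2024: 264 days.
Pension Scheme — service 264 days < 1 year (≈365 days) ✗ → not eligible.
Employer Retirement Match — rating 5 ≥ 3 ✓; grade Band 4 ≥ Band 4 ✓; 20 hrs/wk ≥ 20 ✓ → eligible.
Unlimited PTO Program — service 264 days ≥ 30 days ✓; rating 5 ≥ 3 ✓; 20 hrs/wk < 24 ✗ → not eligible.
Tuition Reimbursement — status temporary ✓; service 264 days ≥ 6 months (≈180 days) ✓; rating 5 ≥ 2 ✓ → eligible.
Dental Plan — status temporary ✗ (requires full-time) → not eligible.
Paid Parental Leave — service 264 days ≥ 1 month (≈30 days) ✓; rating 5 ≥ 3 ✓; age 26 ≥ 25 ✓ → eligible.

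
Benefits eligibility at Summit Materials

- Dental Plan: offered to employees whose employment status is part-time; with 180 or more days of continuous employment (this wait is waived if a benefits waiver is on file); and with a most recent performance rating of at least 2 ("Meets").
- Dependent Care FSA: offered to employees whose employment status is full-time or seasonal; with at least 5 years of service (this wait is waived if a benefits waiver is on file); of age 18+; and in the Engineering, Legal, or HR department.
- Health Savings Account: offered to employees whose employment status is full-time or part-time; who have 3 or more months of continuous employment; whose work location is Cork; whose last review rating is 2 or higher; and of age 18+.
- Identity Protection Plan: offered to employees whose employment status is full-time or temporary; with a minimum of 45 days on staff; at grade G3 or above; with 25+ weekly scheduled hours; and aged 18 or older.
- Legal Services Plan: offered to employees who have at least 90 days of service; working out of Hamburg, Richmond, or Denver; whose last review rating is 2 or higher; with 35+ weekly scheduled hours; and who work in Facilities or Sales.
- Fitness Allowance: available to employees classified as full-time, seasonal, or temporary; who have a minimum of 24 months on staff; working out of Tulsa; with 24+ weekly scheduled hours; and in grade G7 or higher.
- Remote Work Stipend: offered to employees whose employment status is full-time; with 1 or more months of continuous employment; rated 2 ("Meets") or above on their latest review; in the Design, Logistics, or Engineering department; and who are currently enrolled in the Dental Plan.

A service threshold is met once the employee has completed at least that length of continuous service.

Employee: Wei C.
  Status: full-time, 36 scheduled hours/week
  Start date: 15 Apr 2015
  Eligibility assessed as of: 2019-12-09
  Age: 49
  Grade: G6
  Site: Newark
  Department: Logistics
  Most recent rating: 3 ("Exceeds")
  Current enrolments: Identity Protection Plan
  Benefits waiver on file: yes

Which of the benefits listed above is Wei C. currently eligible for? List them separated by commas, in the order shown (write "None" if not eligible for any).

Service from 15 Apr 2015 to 2019-12-09: 1699 days.
Dental Plan — status full-time ✗ (requires part-time) → not eligible.
Dependent Care FSA — status full-time ✓; benefits waiver on file ✓; age 49 ≥ 18 ✓; dept Logistics ✗ → not eligible.
Health Savings Account — status full-time ✓; service 1699 days ≥ 3 months (≈90 days) ✓; site Newark ✗ (not Cork) → not eligible.
Identity Protection Plan — status full-time ✓; service 1699 days ≥ 45 days ✓; grade G6 ≥ G3 ✓; 36 hrs/wk ≥ 25 ✓; age 49 ≥ 18 ✓ → eligible.
Legal Services Plan — service 1699 days ≥ 90 days ✓; site Newark ✗ (not Hamburg, Richmond, or Denver) → not eligible.
Fitness Allowance — status full-time ✓; service 1699 days ≥ 24 months (≈720 days) ✓; site Newark ✗ (not Tulsa) → not eligible.
Remote Work Stipend — status full-time ✓; service 1699 days ≥ 1 month (≈30 days) ✓; rating 3 ≥ 2 ✓; dept Logistics ✓; not enrolled in Dental Plan ✗ → not eligible.

Identity Protection Plan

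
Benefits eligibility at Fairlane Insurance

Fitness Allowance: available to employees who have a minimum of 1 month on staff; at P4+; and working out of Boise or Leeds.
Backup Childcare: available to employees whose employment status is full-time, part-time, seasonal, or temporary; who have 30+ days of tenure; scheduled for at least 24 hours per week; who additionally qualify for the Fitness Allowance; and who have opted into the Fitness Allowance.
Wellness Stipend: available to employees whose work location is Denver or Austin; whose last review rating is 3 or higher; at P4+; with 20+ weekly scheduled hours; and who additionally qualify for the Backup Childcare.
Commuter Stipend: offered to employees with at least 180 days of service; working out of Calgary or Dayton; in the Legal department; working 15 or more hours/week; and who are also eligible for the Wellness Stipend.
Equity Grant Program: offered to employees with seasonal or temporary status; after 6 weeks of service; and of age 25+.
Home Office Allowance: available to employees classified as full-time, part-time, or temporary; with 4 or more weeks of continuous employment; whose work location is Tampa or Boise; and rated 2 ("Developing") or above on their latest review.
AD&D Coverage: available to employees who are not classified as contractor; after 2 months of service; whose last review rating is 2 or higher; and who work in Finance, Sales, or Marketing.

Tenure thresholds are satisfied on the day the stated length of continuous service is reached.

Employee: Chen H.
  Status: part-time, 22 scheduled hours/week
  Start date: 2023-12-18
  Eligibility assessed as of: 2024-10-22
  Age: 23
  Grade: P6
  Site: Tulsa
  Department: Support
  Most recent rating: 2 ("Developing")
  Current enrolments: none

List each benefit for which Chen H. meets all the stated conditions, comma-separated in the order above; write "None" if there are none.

Service from 2023-12-18 to 2024-10-22: 309 days.
Fitness Allowance — service 309 days ≥ 1 month (≈30 days) ✓; grade P6 ≥ P4 ✓; site Tulsa ✗ (not Boise or Leeds) → not eligible.
Backup Childcare — status part-time ✓; service 309 days ≥ 30 days ✓; 22 hrs/wk < 24 ✗ → not eligible.
Wellness Stipend — site Tulsa ✗ (not Denver or Austin) → not eligible.
Commuter Stipend — service 309 days ≥ 180 days ✓; site Tulsa ✗ (not Calgary or Dayton) → not eligible.
Equity Grant Program — status part-time ✗ (requires seasonal or temporary) → not eligible.
Home Office Allowance — status part-time ✓; service 309 days ≥ 4 weeks (≈28 days) ✓; site Tulsa ✗ (not Tampa or Boise) → not eligible.
AD&D Coverage — status part-time ✓ (not excluded); service 309 days ≥ 2 months (≈60 days) ✓; rating 2 ≥ 2 ✓; dept Support ✗ → not eligible.

None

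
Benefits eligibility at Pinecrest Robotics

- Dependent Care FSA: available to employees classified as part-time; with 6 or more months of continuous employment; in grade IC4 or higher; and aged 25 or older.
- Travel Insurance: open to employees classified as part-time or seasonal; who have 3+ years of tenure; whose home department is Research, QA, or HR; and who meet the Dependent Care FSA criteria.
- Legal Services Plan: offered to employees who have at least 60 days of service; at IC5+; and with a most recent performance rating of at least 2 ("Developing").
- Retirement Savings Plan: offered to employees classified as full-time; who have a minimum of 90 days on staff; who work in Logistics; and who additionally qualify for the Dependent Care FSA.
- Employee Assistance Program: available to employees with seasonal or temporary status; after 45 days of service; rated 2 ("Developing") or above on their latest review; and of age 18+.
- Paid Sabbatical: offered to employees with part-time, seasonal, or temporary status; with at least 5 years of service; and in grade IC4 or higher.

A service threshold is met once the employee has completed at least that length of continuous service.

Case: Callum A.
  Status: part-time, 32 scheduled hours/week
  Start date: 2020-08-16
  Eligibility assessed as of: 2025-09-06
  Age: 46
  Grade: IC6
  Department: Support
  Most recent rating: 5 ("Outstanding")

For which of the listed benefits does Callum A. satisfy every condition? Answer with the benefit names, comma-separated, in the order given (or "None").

Service from 2020-08-16 to 2025-09-06: 1847 days.
Dependent Care FSA — status part-time ✓; service 1847 days ≥ 6 months (≈180 days) ✓; grade IC6 ≥ IC4 ✓; age 46 ≥ 25 ✓ → eligible.
Travel Insurance — status part-time ✓; service 1847 days ≥ 3 years (≈1095 days) ✓; dept Support ✗ → not eligible.
Legal Services Plan — service 1847 days ≥ 60 days ✓; grade IC6 ≥ IC5 ✓; rating 5 ≥ 2 ✓ → eligible.
Retirement Savings Plan — status part-time ✗ (requires full-time) → not eligible.
Employee Assistance Program — status part-time ✗ (requires seasonal or temporary) → not eligible.
Paid Sabbatical — status part-time ✓; service 1847 days ≥ 5 years (≈1825 days) ✓; grade IC6 ≥ IC4 ✓ → eligible.

Dependent Care FSA, Legal Services Plan, Paid Sabbatical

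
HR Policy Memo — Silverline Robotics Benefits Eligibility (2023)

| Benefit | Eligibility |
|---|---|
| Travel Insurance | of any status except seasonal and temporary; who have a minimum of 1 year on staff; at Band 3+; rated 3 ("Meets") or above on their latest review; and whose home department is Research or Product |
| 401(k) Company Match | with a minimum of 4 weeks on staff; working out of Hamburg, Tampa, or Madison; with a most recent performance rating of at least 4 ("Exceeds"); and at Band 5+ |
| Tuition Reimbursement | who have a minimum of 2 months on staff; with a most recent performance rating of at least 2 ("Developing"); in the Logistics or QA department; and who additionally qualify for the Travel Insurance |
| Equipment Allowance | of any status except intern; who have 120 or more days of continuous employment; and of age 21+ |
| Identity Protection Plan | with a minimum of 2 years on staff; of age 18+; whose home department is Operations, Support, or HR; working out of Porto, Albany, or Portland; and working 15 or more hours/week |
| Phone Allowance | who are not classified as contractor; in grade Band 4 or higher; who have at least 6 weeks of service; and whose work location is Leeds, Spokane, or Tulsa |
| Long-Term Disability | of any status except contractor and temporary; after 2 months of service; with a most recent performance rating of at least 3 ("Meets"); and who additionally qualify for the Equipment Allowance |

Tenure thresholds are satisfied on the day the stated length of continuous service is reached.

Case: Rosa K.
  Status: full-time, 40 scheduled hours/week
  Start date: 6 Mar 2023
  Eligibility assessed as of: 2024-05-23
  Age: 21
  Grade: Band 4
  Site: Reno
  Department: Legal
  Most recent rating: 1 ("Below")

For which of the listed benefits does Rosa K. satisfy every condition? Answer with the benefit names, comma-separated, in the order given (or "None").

Service from 6 Mar 2023 to 2024-05-23: 444 days.
Travel Insurance — status full-time ✓ (not excluded); service 444 days ≥ 1 year (≈365 days) ✓; grade Band 4 ≥ Band 3 ✓; rating 1 < 3 ✗ → not eligible.
401(k) Company Match — service 444 days ≥ 4 weeks (≈28 days) ✓; site Reno ✗ (not Hamburg, Tampa, or Madison) → not eligible.
Tuition Reimbursement — service 444 days ≥ 2 months (≈60 days) ✓; rating 1 < 2 ✗ → not eligible.
Equipment Allowance — status full-time ✓ (not excluded); service 444 days ≥ 120 days ✓; age 21 ≥ 21 ✓ → eligible.
Identity Protection Plan — service 444 days < 2 years (≈730 days) ✗ → not eligible.
Phone Allowance — status full-time ✓ (not excluded); grade Band 4 ≥ Band 4 ✓; service 444 days ≥ 6 weeks (≈42 days) ✓; site Reno ✗ (not Leeds, Spokane, or Tulsa) → not eligible.
Long-Term Disability — status full-time ✓ (not excluded); service 444 days ≥ 2 months (≈60 days) ✓; rating 1 < 3 ✗ → not eligible.

Equipment Allowance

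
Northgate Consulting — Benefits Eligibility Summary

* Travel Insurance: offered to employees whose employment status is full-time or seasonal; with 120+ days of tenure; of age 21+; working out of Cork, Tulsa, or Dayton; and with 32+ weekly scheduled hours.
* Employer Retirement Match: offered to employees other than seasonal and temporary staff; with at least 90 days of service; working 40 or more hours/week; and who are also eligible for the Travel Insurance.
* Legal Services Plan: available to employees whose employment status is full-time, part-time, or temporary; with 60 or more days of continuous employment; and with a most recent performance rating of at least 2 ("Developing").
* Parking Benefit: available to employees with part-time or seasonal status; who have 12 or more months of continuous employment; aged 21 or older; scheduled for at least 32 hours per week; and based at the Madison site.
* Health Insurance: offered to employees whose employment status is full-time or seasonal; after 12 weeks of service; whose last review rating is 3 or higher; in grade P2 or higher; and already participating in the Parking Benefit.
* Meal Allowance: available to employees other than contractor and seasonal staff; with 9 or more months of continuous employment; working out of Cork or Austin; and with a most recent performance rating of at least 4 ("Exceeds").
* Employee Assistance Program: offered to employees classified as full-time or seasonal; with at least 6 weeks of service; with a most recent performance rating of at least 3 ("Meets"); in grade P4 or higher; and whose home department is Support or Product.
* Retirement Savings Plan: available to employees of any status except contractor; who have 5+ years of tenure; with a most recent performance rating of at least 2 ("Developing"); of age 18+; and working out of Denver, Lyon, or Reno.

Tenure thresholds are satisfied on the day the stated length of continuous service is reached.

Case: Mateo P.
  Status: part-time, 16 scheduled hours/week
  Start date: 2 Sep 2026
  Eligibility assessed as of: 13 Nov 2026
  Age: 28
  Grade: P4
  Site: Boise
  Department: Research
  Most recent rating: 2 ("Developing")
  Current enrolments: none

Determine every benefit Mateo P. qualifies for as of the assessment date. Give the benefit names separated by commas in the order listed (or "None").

Service from 2 Sep 2026 to 13 Nov 2026: 72 days.
Travel Insurance — status part-time ✗ (requires full-time or seasonal) → not eligible.
Employer Retirement Match — status part-time ✓ (not excluded); service 72 days < 90 days ✗ → not eligible.
Legal Services Plan — status part-time ✓; service 72 days ≥ 60 days ✓; rating 2 ≥ 2 ✓ → eligible.
Parking Benefit — status part-time ✓; service 72 days < 12 months (≈360 days) ✗ → not eligible.
Health Insurance — status part-time ✗ (requires full-time or seasonal) → not eligible.
Meal Allowance — status part-time ✓ (not excluded); service 72 days < 9 months (≈270 days) ✗ → not eligible.
Employee Assistance Program — status part-time ✗ (requires full-time or seasonal) → not eligible.
Retirement Savings Plan — status part-time ✓ (not excluded); service 72 days < 5 years (≈1825 days) ✗ → not eligible.

Legal Services Plan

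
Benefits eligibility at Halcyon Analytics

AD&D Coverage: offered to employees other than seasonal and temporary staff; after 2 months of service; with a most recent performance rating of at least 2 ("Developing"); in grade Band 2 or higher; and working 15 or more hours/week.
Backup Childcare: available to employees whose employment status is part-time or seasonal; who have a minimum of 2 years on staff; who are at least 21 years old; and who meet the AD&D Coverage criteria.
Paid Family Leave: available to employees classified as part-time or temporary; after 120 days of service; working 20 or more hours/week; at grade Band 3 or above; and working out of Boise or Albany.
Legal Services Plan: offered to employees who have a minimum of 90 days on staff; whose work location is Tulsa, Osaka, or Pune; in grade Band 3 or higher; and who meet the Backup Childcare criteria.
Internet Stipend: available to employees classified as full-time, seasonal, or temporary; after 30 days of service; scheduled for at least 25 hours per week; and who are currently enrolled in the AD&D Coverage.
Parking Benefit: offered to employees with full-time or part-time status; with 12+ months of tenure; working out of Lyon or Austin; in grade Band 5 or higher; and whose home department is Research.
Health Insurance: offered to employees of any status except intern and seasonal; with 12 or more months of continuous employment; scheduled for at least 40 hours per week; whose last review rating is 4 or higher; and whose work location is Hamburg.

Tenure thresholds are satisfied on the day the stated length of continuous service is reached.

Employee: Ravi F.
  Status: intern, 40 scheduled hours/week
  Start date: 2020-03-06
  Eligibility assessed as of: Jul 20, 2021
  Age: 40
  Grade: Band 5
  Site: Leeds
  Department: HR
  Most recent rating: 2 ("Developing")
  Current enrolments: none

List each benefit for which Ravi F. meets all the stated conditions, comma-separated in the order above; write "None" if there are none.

AD&D Coverage

Service from 2020-03-06 to Jul 20, 2021: 501 days.
AD&D Coverage — status intern ✓ (not excluded); service 501 days ≥ 2 months (≈60 days) ✓; rating 2 ≥ 2 ✓; grade Band 5 ≥ Band 2 ✓; 40 hrs/wk ≥ 15 ✓ → eligible.
Backup Childcare — status intern ✗ (requires part-time or seasonal) → not eligible.
Paid Family Leave — status intern ✗ (requires part-time or temporary) → not eligible.
Legal Services Plan — service 501 days ≥ 90 days ✓; site Leeds ✗ (not Tulsa, Osaka, or Pune) → not eligible.
Internet Stipend — status intern ✗ (requires full-time, seasonal, or temporary) → not eligible.
Parking Benefit — status intern ✗ (requires full-time or part-time) → not eligible.
Health Insurance — status intern ✗ (excluded) → not eligible.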